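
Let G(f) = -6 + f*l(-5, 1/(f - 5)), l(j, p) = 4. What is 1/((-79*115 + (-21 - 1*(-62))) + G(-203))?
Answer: -1/9862 ≈ -0.00010140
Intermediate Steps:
G(f) = -6 + 4*f (G(f) = -6 + f*4 = -6 + 4*f)
1/((-79*115 + (-21 - 1*(-62))) + G(-203)) = 1/((-79*115 + (-21 - 1*(-62))) + (-6 + 4*(-203))) = 1/((-9085 + (-21 + 62)) + (-6 - 812)) = 1/((-9085 + 41) - 818) = 1/(-9044 - 818) = 1/(-9862) = -1/9862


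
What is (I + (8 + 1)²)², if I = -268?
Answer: 34969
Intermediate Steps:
(I + (8 + 1)²)² = (-268 + (8 + 1)²)² = (-268 + 9²)² = (-268 + 81)² = (-187)² = 34969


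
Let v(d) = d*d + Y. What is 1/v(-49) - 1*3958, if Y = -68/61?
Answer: -579423433/146393 ≈ -3958.0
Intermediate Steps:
Y = -68/61 (Y = -68*1/61 = -68/61 ≈ -1.1148)
v(d) = -68/61 + d² (v(d) = d*d - 68/61 = d² - 68/61 = -68/61 + d²)
1/v(-49) - 1*3958 = 1/(-68/61 + (-49)²) - 1*3958 = 1/(-68/61 + 2401) - 3958 = 1/(146393/61) - 3958 = 61/146393 - 3958 = -579423433/146393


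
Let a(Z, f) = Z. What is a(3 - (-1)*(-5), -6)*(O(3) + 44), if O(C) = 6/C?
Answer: -92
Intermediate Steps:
a(3 - (-1)*(-5), -6)*(O(3) + 44) = (3 - (-1)*(-5))*(6/3 + 44) = (3 - 1*5)*(6*(1/3) + 44) = (3 - 5)*(2 + 44) = -2*46 = -92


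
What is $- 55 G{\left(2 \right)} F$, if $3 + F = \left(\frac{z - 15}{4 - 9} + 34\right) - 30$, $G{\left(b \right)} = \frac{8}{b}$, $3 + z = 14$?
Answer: $-396$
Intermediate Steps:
$z = 11$ ($z = -3 + 14 = 11$)
$F = \frac{9}{5}$ ($F = -3 - \left(-4 - \frac{11 - 15}{4 - 9}\right) = -3 - \left(-4 - \frac{4}{5}\right) = -3 + \left(\left(\left(-4\right) \left(- \frac{1}{5}\right) + 34\right) - 30\right) = -3 + \left(\left(\frac{4}{5} + 34\right) - 30\right) = -3 + \left(\frac{174}{5} - 30\right) = -3 + \frac{24}{5} = \frac{9}{5} \approx 1.8$)
$- 55 G{\left(2 \right)} F = - 55 \cdot \frac{8}{2} \cdot \frac{9}{5} = - 55 \cdot 8 \cdot \frac{1}{2} \cdot \frac{9}{5} = \left(-55\right) 4 \cdot \frac{9}{5} = \left(-220\right) \frac{9}{5} = -396$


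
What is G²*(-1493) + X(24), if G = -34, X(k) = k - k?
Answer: -1725908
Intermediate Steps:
X(k) = 0
G²*(-1493) + X(24) = (-34)²*(-1493) + 0 = 1156*(-1493) + 0 = -1725908 + 0 = -1725908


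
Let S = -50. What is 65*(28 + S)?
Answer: -1430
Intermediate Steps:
65*(28 + S) = 65*(28 - 50) = 65*(-22) = -1430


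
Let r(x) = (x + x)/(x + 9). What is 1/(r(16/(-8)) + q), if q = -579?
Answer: -7/4057 ≈ -0.0017254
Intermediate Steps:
r(x) = 2*x/(9 + x) (r(x) = (2*x)/(9 + x) = 2*x/(9 + x))
1/(r(16/(-8)) + q) = 1/(2*(16/(-8))/(9 + 16/(-8)) - 579) = 1/(2*(16*(-1/8))/(9 + 16*(-1/8)) - 579) = 1/(2*(-2)/(9 - 2) - 579) = 1/(2*(-2)/7 - 579) = 1/(2*(-2)*(1/7) - 579) = 1/(-4/7 - 579) = 1/(-4057/7) = -7/4057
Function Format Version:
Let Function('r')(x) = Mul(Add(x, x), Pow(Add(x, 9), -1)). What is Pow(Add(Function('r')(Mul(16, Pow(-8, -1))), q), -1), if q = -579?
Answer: Rational(-7, 4057) ≈ -0.0017254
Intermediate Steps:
Function('r')(x) = Mul(2, x, Pow(Add(9, x), -1)) (Function('r')(x) = Mul(Mul(2, x), Pow(Add(9, x), -1)) = Mul(2, x, Pow(Add(9, x), -1)))
Pow(Add(Function('r')(Mul(16, Pow(-8, -1))), q), -1) = Pow(Add(Mul(2, Mul(16, Pow(-8, -1)), Pow(Add(9, Mul(16, Pow(-8, -1))), -1)), -579), -1) = Pow(Add(Mul(2, Mul(16, Rational(-1, 8)), Pow(Add(9, Mul(16, Rational(-1, 8))), -1)), -579), -1) = Pow(Add(Mul(2, -2, Pow(Add(9, -2), -1)), -579), -1) = Pow(Add(Mul(2, -2, Pow(7, -1)), -579), -1) = Pow(Add(Mul(2, -2, Rational(1, 7)), -579), -1) = Pow(Add(Rational(-4, 7), -579), -1) = Pow(Rational(-4057, 7), -1) = Rational(-7, 4057)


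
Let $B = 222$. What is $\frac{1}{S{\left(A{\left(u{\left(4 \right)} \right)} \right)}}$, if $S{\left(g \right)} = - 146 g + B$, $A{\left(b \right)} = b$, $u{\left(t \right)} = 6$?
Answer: $- \frac{1}{654} \approx -0.0015291$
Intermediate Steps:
$S{\left(g \right)} = 222 - 146 g$ ($S{\left(g \right)} = - 146 g + 222 = 222 - 146 g$)
$\frac{1}{S{\left(A{\left(u{\left(4 \right)} \right)} \right)}} = \frac{1}{222 - 876} = \frac{1}{-654} = - \frac{1}{654}$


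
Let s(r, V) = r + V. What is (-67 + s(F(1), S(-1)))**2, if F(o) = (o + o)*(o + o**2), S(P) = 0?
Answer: 3969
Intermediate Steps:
F(o) = 2*o*(o + o**2) (F(o) = (2*o)*(o + o**2) = 2*o*(o + o**2))
s(r, V) = V + r
(-67 + s(F(1), S(-1)))**2 = (-67 + (0 + 2*1**2*(1 + 1)))**2 = (-67 + (0 + 2*1*2))**2 = (-67 + (0 + 4))**2 = (-67 + 4)**2 = (-63)**2 = 3969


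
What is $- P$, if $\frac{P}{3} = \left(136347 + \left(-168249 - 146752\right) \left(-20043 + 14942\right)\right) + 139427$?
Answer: $-4821287625$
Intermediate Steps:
$P = 4821287625$ ($P = 3 \left(\left(136347 + \left(-168249 - 146752\right) \left(-20043 + 14942\right)\right) + 139427\right) = 3 \left(\left(136347 - -1606820101\right) + 139427\right) = 3 \left(\left(136347 + 1606820101\right) + 139427\right) = 3 \left(1606956448 + 139427\right) = 3 \cdot 1607095875 = 4821287625$)
$- P = \left(-1\right) 4821287625 = -4821287625$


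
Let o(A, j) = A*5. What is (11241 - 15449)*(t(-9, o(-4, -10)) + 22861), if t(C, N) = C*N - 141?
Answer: -96363200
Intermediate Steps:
o(A, j) = 5*A
t(C, N) = -141 + C*N
(11241 - 15449)*(t(-9, o(-4, -10)) + 22861) = (11241 - 15449)*((-141 - 45*(-4)) + 22861) = -4208*((-141 - 9*(-20)) + 22861) = -4208*((-141 + 180) + 22861) = -4208*(39 + 22861) = -4208*22900 = -96363200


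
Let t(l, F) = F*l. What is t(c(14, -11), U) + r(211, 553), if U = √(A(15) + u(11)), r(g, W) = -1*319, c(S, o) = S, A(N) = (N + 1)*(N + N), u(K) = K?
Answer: -319 + 14*√491 ≈ -8.7807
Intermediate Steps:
A(N) = 2*N*(1 + N) (A(N) = (1 + N)*(2*N) = 2*N*(1 + N))
r(g, W) = -319
U = √491 (U = √(2*15*(1 + 15) + 11) = √(2*15*16 + 11) = √(480 + 11) = √491 ≈ 22.159)
t(c(14, -11), U) + r(211, 553) = √491*14 - 319 = 14*√491 - 319 = -319 + 14*√491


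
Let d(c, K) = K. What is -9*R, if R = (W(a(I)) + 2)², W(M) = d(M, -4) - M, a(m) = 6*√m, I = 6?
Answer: -1980 - 216*√6 ≈ -2509.1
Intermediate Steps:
W(M) = -4 - M
R = (-2 - 6*√6)² (R = ((-4 - 6*√6) + 2)² = (-2 - 6*√6)² ≈ 278.79)
-9*R = -9*(220 + 24*√6) = -1980 - 216*√6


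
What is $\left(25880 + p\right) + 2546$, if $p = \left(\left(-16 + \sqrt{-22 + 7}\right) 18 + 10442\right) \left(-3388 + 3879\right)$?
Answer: $5014040 + 8838 i \sqrt{15} \approx 5.014 \cdot 10^{6} + 34229.0 i$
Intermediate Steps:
$p = 4985614 + 8838 i \sqrt{15}$ ($p = \left(\left(-16 + \sqrt{-15}\right) 18 + 10442\right) 491 = \left(\left(-16 + i \sqrt{15}\right) 18 + 10442\right) 491 = \left(\left(-288 + 18 i \sqrt{15}\right) + 10442\right) 491 = \left(10154 + 18 i \sqrt{15}\right) 491 = 4985614 + 8838 i \sqrt{15} \approx 4.9856 \cdot 10^{6} + 34229.0 i$)
$\left(25880 + p\right) + 2546 = \left(25880 + \left(4985614 + 8838 i \sqrt{15}\right)\right) + 2546 = \left(5011494 + 8838 i \sqrt{15}\right) + 2546 = 5014040 + 8838 i \sqrt{15}$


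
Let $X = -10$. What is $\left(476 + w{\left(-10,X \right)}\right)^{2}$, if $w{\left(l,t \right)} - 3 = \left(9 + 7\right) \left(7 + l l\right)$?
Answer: $4800481$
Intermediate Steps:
$w{\left(l,t \right)} = 115 + 16 l^{2}$ ($w{\left(l,t \right)} = 3 + \left(9 + 7\right) \left(7 + l l\right) = 3 + 16 \left(7 + l^{2}\right) = 3 + \left(112 + 16 l^{2}\right) = 115 + 16 l^{2}$)
$\left(476 + w{\left(-10,X \right)}\right)^{2} = \left(476 + \left(115 + 16 \left(-10\right)^{2}\right)\right)^{2} = \left(476 + \left(115 + 16 \cdot 100\right)\right)^{2} = \left(476 + \left(115 + 1600\right)\right)^{2} = \left(476 + 1715\right)^{2} = 2191^{2} = 4800481$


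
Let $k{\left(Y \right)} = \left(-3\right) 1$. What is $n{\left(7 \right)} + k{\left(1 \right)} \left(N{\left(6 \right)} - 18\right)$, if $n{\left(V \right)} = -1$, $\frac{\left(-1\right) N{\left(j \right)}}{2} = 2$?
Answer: $65$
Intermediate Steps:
$N{\left(j \right)} = -4$ ($N{\left(j \right)} = \left(-2\right) 2 = -4$)
$k{\left(Y \right)} = -3$
$n{\left(7 \right)} + k{\left(1 \right)} \left(N{\left(6 \right)} - 18\right) = -1 - 3 \left(-4 - 18\right) = -1 - -66 = -1 + 66 = 65$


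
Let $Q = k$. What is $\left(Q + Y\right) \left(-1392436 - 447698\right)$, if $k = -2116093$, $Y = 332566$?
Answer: $3281928672618$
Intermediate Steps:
$Q = -2116093$
$\left(Q + Y\right) \left(-1392436 - 447698\right) = \left(-2116093 + 332566\right) \left(-1392436 - 447698\right) = \left(-1783527\right) \left(-1840134\right) = 3281928672618$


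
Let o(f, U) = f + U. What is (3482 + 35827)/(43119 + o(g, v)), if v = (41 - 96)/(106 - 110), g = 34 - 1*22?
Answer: 157236/172579 ≈ 0.91110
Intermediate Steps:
g = 12 (g = 34 - 22 = 12)
v = 55/4 (v = -55/(-4) = -55*(-1/4) = 55/4 ≈ 13.750)
o(f, U) = U + f
(3482 + 35827)/(43119 + o(g, v)) = (3482 + 35827)/(43119 + (55/4 + 12)) = 39309/(43119 + 103/4) = 39309/(172579/4) = 39309*(4/172579) = 157236/172579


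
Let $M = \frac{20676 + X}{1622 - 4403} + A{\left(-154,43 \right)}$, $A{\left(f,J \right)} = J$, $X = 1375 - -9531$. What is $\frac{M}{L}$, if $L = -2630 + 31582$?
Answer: $\frac{88001}{80515512} \approx 0.001093$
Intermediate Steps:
$X = 10906$ ($X = 1375 + 9531 = 10906$)
$M = \frac{88001}{2781}$ ($M = \frac{20676 + 10906}{1622 - 4403} + 43 = \frac{31582}{-2781} + 43 = 31582 \left(- \frac{1}{2781}\right) + 43 = - \frac{31582}{2781} + 43 = \frac{88001}{2781} \approx 31.644$)
$L = 28952$
$\frac{M}{L} = \frac{88001}{2781 \cdot 28952} = \frac{88001}{2781} \cdot \frac{1}{28952} = \frac{88001}{80515512}$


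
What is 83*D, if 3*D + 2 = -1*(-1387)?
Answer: 114955/3 ≈ 38318.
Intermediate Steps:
D = 1385/3 (D = -⅔ + (-1*(-1387))/3 = -⅔ + (⅓)*1387 = -⅔ + 1387/3 = 1385/3 ≈ 461.67)
83*D = 83*(1385/3) = 114955/3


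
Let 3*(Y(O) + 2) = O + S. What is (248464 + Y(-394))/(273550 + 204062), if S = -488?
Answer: 62042/119403 ≈ 0.51960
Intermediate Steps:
Y(O) = -494/3 + O/3 (Y(O) = -2 + (O - 488)/3 = -2 + (-488 + O)/3 = -2 + (-488/3 + O/3) = -494/3 + O/3)
(248464 + Y(-394))/(273550 + 204062) = (248464 + (-494/3 + (⅓)*(-394)))/(273550 + 204062) = (248464 + (-494/3 - 394/3))/477612 = (248464 - 296)*(1/477612) = 248168*(1/477612) = 62042/119403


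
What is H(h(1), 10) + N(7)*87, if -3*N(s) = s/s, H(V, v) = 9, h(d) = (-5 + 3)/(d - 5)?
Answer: -20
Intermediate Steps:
h(d) = -2/(-5 + d)
N(s) = -1/3 (N(s) = -s/(3*s) = -1/3*1 = -1/3)
H(h(1), 10) + N(7)*87 = 9 - 1/3*87 = 9 - 29 = -20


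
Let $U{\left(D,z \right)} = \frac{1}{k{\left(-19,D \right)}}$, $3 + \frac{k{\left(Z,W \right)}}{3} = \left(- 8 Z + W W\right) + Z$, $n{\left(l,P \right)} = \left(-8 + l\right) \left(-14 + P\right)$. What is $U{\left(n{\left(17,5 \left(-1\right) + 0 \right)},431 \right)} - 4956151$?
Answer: $- \frac{436701333062}{88113} \approx -4.9562 \cdot 10^{6}$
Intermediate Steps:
$n{\left(l,P \right)} = \left(-14 + P\right) \left(-8 + l\right)$
$k{\left(Z,W \right)} = -9 - 21 Z + 3 W^{2}$ ($k{\left(Z,W \right)} = -9 + 3 \left(\left(- 8 Z + W W\right) + Z\right) = -9 + 3 \left(\left(- 8 Z + W^{2}\right) + Z\right) = -9 + 3 \left(\left(W^{2} - 8 Z\right) + Z\right) = -9 + 3 \left(W^{2} - 7 Z\right) = -9 + \left(- 21 Z + 3 W^{2}\right) = -9 - 21 Z + 3 W^{2}$)
$U{\left(D,z \right)} = \frac{1}{390 + 3 D^{2}}$ ($U{\left(D,z \right)} = \frac{1}{-9 - -399 + 3 D^{2}} = \frac{1}{-9 + 399 + 3 D^{2}} = \frac{1}{390 + 3 D^{2}}$)
$U{\left(n{\left(17,5 \left(-1\right) + 0 \right)},431 \right)} - 4956151 = \frac{1}{3 \left(130 + \left(112 - 238 - 8 \left(5 \left(-1\right) + 0\right) + \left(5 \left(-1\right) + 0\right) 17\right)^{2}\right)} - 4956151 = \frac{1}{3 \left(130 + \left(112 - 238 - 8 \left(-5 + 0\right) + \left(-5 + 0\right) 17\right)^{2}\right)} - 4956151 = \frac{1}{3 \left(130 + \left(112 - 238 - -40 - 85\right)^{2}\right)} - 4956151 = \frac{1}{3 \left(130 + \left(112 - 238 + 40 - 85\right)^{2}\right)} - 4956151 = \frac{1}{3 \left(130 + \left(-171\right)^{2}\right)} - 4956151 = \frac{1}{3 \left(130 + 29241\right)} - 4956151 = \frac{1}{3 \cdot 29371} - 4956151 = \frac{1}{3} \cdot \frac{1}{29371} - 4956151 = \frac{1}{88113} - 4956151 = - \frac{436701333062}{88113}$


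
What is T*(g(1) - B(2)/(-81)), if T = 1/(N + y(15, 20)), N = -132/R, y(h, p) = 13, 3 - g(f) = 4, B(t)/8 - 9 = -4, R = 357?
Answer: -4879/121743 ≈ -0.040076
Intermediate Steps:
B(t) = 40 (B(t) = 72 + 8*(-4) = 72 - 32 = 40)
g(f) = -1 (g(f) = 3 - 1*4 = 3 - 4 = -1)
N = -44/119 (N = -132/357 = -132*1/357 = -44/119 ≈ -0.36975)
T = 119/1503 (T = 1/(-44/119 + 13) = 1/(1503/119) = 119/1503 ≈ 0.079175)
T*(g(1) - B(2)/(-81)) = 119*(-1 - 40/(-81))/1503 = 119*(-1 - 40*(-1)/81)/1503 = 119*(-1 - 1*(-40/81))/1503 = 119*(-1 + 40/81)/1503 = (119/1503)*(-41/81) = -4879/121743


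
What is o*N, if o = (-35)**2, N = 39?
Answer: 47775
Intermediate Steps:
o = 1225
o*N = 1225*39 = 47775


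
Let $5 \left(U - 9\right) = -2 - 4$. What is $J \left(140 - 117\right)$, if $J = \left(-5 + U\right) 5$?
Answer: $322$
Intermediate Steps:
$U = \frac{39}{5}$ ($U = 9 + \frac{-2 - 4}{5} = 9 + \frac{1}{5} \left(-6\right) = 9 - \frac{6}{5} = \frac{39}{5} \approx 7.8$)
$J = 14$ ($J = \left(-5 + \frac{39}{5}\right) 5 = \frac{14}{5} \cdot 5 = 14$)
$J \left(140 - 117\right) = 14 \left(140 - 117\right) = 14 \cdot 23 = 322$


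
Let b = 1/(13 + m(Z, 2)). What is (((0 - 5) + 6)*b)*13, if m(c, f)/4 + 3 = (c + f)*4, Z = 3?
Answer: 13/81 ≈ 0.16049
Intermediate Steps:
m(c, f) = -12 + 16*c + 16*f (m(c, f) = -12 + 4*((c + f)*4) = -12 + 4*(4*c + 4*f) = -12 + (16*c + 16*f) = -12 + 16*c + 16*f)
b = 1/81 (b = 1/(13 + (-12 + 16*3 + 16*2)) = 1/(13 + (-12 + 48 + 32)) = 1/(13 + 68) = 1/81 ≈ 0.012346)
(((0 - 5) + 6)*b)*13 = (((0 - 5) + 6)*(1/81))*13 = ((-5 + 6)*(1/81))*13 = (1*(1/81))*13 = (1/81)*13 = 13/81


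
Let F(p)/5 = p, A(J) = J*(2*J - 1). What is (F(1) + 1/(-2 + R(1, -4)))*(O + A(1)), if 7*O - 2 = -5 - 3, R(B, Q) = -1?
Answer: 2/3 ≈ 0.66667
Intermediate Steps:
A(J) = J*(-1 + 2*J)
F(p) = 5*p
O = -6/7 (O = 2/7 + (-5 - 3)/7 = 2/7 + (1/7)*(-8) = 2/7 - 8/7 = -6/7 ≈ -0.85714)
(F(1) + 1/(-2 + R(1, -4)))*(O + A(1)) = (5*1 + 1/(-2 - 1))*(-6/7 + 1*(-1 + 2*1)) = (5 + 1/(-3))*(-6/7 + 1*(-1 + 2)) = (5 - 1/3)*(-6/7 + 1*1) = 14*(-6/7 + 1)/3 = (14/3)*(1/7) = 2/3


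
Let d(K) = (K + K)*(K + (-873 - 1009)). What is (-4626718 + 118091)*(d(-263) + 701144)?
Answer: -8248145354578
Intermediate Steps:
d(K) = 2*K*(-1882 + K) (d(K) = (2*K)*(K - 1882) = (2*K)*(-1882 + K) = 2*K*(-1882 + K))
(-4626718 + 118091)*(d(-263) + 701144) = (-4626718 + 118091)*(2*(-263)*(-1882 - 263) + 701144) = -4508627*(2*(-263)*(-2145) + 701144) = -4508627*(1128270 + 701144) = -4508627*1829414 = -8248145354578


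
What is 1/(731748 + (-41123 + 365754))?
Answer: 1/1056379 ≈ 9.4663e-7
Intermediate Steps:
1/(731748 + (-41123 + 365754)) = 1/(731748 + 324631) = 1/1056379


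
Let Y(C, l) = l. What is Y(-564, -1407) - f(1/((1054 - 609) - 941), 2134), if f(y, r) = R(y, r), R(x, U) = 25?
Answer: -1432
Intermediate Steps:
f(y, r) = 25
Y(-564, -1407) - f(1/((1054 - 609) - 941), 2134) = -1407 - 1*25 = -1407 - 25 = -1432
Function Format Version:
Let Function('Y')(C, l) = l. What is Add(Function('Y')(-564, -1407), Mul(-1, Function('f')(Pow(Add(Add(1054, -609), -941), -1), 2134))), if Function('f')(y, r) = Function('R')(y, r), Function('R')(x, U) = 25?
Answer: -1432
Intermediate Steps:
Function('f')(y, r) = 25
Add(Function('Y')(-564, -1407), Mul(-1, Function('f')(Pow(Add(Add(1054, -609), -941), -1), 2134))) = Add(-1407, Mul(-1, 25)) = Add(-1407, -25) = -1432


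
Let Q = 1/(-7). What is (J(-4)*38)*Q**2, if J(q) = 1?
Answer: 38/49 ≈ 0.77551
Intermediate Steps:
Q = -1/7 ≈ -0.14286
(J(-4)*38)*Q**2 = (1*38)*(-1/7)**2 = 38*(1/49) = 38/49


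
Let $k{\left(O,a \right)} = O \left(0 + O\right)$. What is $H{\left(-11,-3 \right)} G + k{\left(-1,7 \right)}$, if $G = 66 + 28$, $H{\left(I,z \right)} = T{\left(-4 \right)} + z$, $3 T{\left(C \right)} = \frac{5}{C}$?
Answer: $- \frac{1921}{6} \approx -320.17$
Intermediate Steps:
$T{\left(C \right)} = \frac{5}{3 C}$ ($T{\left(C \right)} = \frac{5 \frac{1}{C}}{3} = \frac{5}{3 C}$)
$H{\left(I,z \right)} = - \frac{5}{12} + z$ ($H{\left(I,z \right)} = \frac{5}{3 \left(-4\right)} + z = \frac{5}{3} \left(- \frac{1}{4}\right) + z = - \frac{5}{12} + z$)
$k{\left(O,a \right)} = O^{2}$ ($k{\left(O,a \right)} = O O = O^{2}$)
$G = 94$
$H{\left(-11,-3 \right)} G + k{\left(-1,7 \right)} = \left(- \frac{5}{12} - 3\right) 94 + \left(-1\right)^{2} = \left(- \frac{41}{12}\right) 94 + 1 = - \frac{1927}{6} + 1 = - \frac{1921}{6}$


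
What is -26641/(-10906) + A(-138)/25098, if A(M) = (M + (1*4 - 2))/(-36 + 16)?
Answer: 1671774947/684296970 ≈ 2.4431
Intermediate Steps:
A(M) = -⅒ - M/20 (A(M) = (M + (4 - 2))/(-20) = (M + 2)*(-1/20) = (2 + M)*(-1/20) = -⅒ - M/20)
-26641/(-10906) + A(-138)/25098 = -26641/(-10906) + (-⅒ - 1/20*(-138))/25098 = -26641*(-1/10906) + (-⅒ + 69/10)*(1/25098) = 26641/10906 + (34/5)*(1/25098) = 26641/10906 + 17/62745 = 1671774947/684296970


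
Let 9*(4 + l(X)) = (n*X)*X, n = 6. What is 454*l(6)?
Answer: 9080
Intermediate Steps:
l(X) = -4 + 2*X²/3 (l(X) = -4 + ((6*X)*X)/9 = -4 + (6*X²)/9 = -4 + 2*X²/3)
454*l(6) = 454*(-4 + (⅔)*6²) = 454*(-4 + (⅔)*36) = 454*(-4 + 24) = 454*20 = 9080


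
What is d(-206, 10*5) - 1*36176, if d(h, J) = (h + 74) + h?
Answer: -36514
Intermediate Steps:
d(h, J) = 74 + 2*h (d(h, J) = (74 + h) + h = 74 + 2*h)
d(-206, 10*5) - 1*36176 = (74 + 2*(-206)) - 1*36176 = (74 - 412) - 36176 = -338 - 36176 = -36514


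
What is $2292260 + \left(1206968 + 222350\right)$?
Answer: $3721578$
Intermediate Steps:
$2292260 + \left(1206968 + 222350\right) = 2292260 + 1429318 = 3721578$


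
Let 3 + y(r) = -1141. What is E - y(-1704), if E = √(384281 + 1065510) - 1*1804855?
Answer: -1803711 + √1449791 ≈ -1.8025e+6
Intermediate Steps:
y(r) = -1144 (y(r) = -3 - 1141 = -1144)
E = -1804855 + √1449791 (E = √1449791 - 1804855 = -1804855 + √1449791 ≈ -1.8037e+6)
E - y(-1704) = (-1804855 + √1449791) - 1*(-1144) = (-1804855 + √1449791) + 1144 = -1803711 + √1449791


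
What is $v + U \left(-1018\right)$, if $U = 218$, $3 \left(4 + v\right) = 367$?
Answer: $- \frac{665417}{3} \approx -2.2181 \cdot 10^{5}$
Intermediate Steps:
$v = \frac{355}{3}$ ($v = -4 + \frac{1}{3} \cdot 367 = -4 + \frac{367}{3} = \frac{355}{3} \approx 118.33$)
$v + U \left(-1018\right) = \frac{355}{3} + 218 \left(-1018\right) = \frac{355}{3} - 221924 = - \frac{665417}{3}$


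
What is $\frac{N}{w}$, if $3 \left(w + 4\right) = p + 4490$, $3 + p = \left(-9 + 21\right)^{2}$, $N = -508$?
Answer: $- \frac{1524}{4619} \approx -0.32994$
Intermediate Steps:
$p = 141$ ($p = -3 + \left(-9 + 21\right)^{2} = -3 + 12^{2} = -3 + 144 = 141$)
$w = \frac{4619}{3}$ ($w = -4 + \frac{141 + 4490}{3} = -4 + \frac{1}{3} \cdot 4631 = -4 + \frac{4631}{3} = \frac{4619}{3} \approx 1539.7$)
$\frac{N}{w} = - \frac{508}{\frac{4619}{3}} = \left(-508\right) \frac{3}{4619} = - \frac{1524}{4619}$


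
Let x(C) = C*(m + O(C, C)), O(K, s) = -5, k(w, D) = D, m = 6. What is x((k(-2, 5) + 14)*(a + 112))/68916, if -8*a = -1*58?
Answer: 3021/91888 ≈ 0.032877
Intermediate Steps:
a = 29/4 (a = -(-1)*58/8 = -⅛*(-58) = 29/4 ≈ 7.2500)
x(C) = C (x(C) = C*(6 - 5) = C*1 = C)
x((k(-2, 5) + 14)*(a + 112))/68916 = ((5 + 14)*(29/4 + 112))/68916 = (19*(477/4))*(1/68916) = (9063/4)*(1/68916) = 3021/91888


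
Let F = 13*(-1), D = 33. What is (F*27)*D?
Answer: -11583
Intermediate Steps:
F = -13
(F*27)*D = -13*27*33 = -351*33 = -11583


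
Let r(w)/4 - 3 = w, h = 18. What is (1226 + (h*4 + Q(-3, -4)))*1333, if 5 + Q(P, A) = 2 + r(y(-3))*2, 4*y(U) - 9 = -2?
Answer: 1776889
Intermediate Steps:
y(U) = 7/4 (y(U) = 9/4 + (¼)*(-2) = 9/4 - ½ = 7/4)
r(w) = 12 + 4*w
Q(P, A) = 35 (Q(P, A) = -5 + (2 + (12 + 4*(7/4))*2) = -5 + (2 + (12 + 7)*2) = -5 + (2 + 19*2) = -5 + (2 + 38) = -5 + 40 = 35)
(1226 + (h*4 + Q(-3, -4)))*1333 = (1226 + (18*4 + 35))*1333 = (1226 + (72 + 35))*1333 = (1226 + 107)*1333 = 1333*1333 = 1776889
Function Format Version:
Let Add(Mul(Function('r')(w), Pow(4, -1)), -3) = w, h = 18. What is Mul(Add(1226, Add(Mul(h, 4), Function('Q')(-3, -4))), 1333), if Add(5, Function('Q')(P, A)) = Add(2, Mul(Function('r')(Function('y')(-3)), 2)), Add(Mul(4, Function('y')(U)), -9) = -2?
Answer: 1776889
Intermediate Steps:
Function('y')(U) = Rational(7, 4) (Function('y')(U) = Add(Rational(9, 4), Mul(Rational(1, 4), -2)) = Add(Rational(9, 4), Rational(-1, 2)) = Rational(7, 4))
Function('r')(w) = Add(12, Mul(4, w))
Function('Q')(P, A) = 35 (Function('Q')(P, A) = Add(-5, Add(2, Mul(Add(12, Mul(4, Rational(7, 4))), 2))) = Add(-5, Add(2, Mul(Add(12, 7), 2))) = Add(-5, Add(2, Mul(19, 2))) = Add(-5, Add(2, 38)) = Add(-5, 40) = 35)
Mul(Add(1226, Add(Mul(h, 4), Function('Q')(-3, -4))), 1333) = Mul(Add(1226, Add(Mul(18, 4), 35)), 1333) = Mul(Add(1226, Add(72, 35)), 1333) = Mul(Add(1226, 107), 1333) = Mul(1333, 1333) = 1776889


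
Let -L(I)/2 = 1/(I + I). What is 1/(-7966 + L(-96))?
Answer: -96/764735 ≈ -0.00012553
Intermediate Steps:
L(I) = -1/I (L(I) = -2/(I + I) = -2*1/(2*I) = -1/I)
1/(-7966 + L(-96)) = 1/(-7966 - 1/(-96)) = 1/(-7966 - 1*(-1/96)) = 1/(-7966 + 1/96) = 1/(-764735/96) = -96/764735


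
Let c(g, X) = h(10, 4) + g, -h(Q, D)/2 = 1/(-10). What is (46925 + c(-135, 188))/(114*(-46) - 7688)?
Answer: -233951/64660 ≈ -3.6182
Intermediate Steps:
h(Q, D) = ⅕ (h(Q, D) = -2/(-10) = -2*(-1)/10 = -2*(-⅒) = ⅕)
c(g, X) = ⅕ + g
(46925 + c(-135, 188))/(114*(-46) - 7688) = (46925 + (⅕ - 135))/(114*(-46) - 7688) = (46925 - 674/5)/(-5244 - 7688) = (233951/5)/(-12932) = (233951/5)*(-1/12932) = -233951/64660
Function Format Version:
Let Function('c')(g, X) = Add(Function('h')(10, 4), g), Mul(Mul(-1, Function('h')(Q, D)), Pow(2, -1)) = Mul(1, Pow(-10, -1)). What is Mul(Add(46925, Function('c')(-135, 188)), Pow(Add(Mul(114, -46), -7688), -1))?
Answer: Rational(-233951, 64660) ≈ -3.6182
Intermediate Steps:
Function('h')(Q, D) = Rational(1, 5) (Function('h')(Q, D) = Mul(-2, Mul(1, Pow(-10, -1))) = Mul(-2, Mul(1, Rational(-1, 10))) = Mul(-2, Rational(-1, 10)) = Rational(1, 5))
Function('c')(g, X) = Add(Rational(1, 5), g)
Mul(Add(46925, Function('c')(-135, 188)), Pow(Add(Mul(114, -46), -7688), -1)) = Mul(Add(46925, Add(Rational(1, 5), -135)), Pow(Add(Mul(114, -46), -7688), -1)) = Mul(Add(46925, Rational(-674, 5)), Pow(Add(-5244, -7688), -1)) = Mul(Rational(233951, 5), Pow(-12932, -1)) = Mul(Rational(233951, 5), Rational(-1, 12932)) = Rational(-233951, 64660)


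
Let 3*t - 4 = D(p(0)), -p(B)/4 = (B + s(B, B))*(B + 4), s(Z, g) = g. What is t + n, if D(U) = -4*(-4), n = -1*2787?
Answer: -8341/3 ≈ -2780.3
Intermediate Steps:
n = -2787
p(B) = -8*B*(4 + B) (p(B) = -4*(B + B)*(B + 4) = -4*2*B*(4 + B) = -8*B*(4 + B))
D(U) = 16
t = 20/3 (t = 4/3 + (1/3)*16 = 4/3 + 16/3 = 20/3 ≈ 6.6667)
t + n = 20/3 - 2787 = -8341/3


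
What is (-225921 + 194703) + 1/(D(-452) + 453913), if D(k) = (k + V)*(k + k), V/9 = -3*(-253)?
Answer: -165851962255/5312703 ≈ -31218.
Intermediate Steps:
V = 6831 (V = 9*(-3*(-253)) = 9*759 = 6831)
D(k) = 2*k*(6831 + k) (D(k) = (k + 6831)*(k + k) = (6831 + k)*(2*k) = 2*k*(6831 + k))
(-225921 + 194703) + 1/(D(-452) + 453913) = (-225921 + 194703) + 1/(2*(-452)*(6831 - 452) + 453913) = -31218 + 1/(2*(-452)*6379 + 453913) = -31218 + 1/(-5766616 + 453913) = -31218 + 1/(-5312703) = -31218 - 1/5312703 = -165851962255/5312703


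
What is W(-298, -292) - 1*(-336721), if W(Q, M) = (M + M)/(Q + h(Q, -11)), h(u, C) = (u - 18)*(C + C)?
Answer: 1120270475/3327 ≈ 3.3672e+5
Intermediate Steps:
h(u, C) = 2*C*(-18 + u) (h(u, C) = (-18 + u)*(2*C) = 2*C*(-18 + u))
W(Q, M) = 2*M/(396 - 21*Q) (W(Q, M) = (M + M)/(Q + 2*(-11)*(-18 + Q)) = (2*M)/(Q + (396 - 22*Q)) = (2*M)/(396 - 21*Q) = 2*M/(396 - 21*Q))
W(-298, -292) - 1*(-336721) = (⅔)*(-292)/(132 - 7*(-298)) - 1*(-336721) = (⅔)*(-292)/(132 + 2086) + 336721 = (⅔)*(-292)/2218 + 336721 = (⅔)*(-292)*(1/2218) + 336721 = -292/3327 + 336721 = 1120270475/3327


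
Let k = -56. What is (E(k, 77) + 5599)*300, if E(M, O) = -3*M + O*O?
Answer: 3508800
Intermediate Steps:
E(M, O) = O**2 - 3*M (E(M, O) = -3*M + O**2 = O**2 - 3*M)
(E(k, 77) + 5599)*300 = ((77**2 - 3*(-56)) + 5599)*300 = ((5929 + 168) + 5599)*300 = (6097 + 5599)*300 = 11696*300 = 3508800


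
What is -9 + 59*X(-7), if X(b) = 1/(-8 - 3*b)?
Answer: -58/13 ≈ -4.4615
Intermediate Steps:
-9 + 59*X(-7) = -9 + 59*(-1/(8 + 3*(-7))) = -9 + 59*(-1/(8 - 21)) = -9 + 59*(-1/(-13)) = -9 + 59*(-1*(-1/13)) = -9 + 59*(1/13) = -9 + 59/13 = -58/13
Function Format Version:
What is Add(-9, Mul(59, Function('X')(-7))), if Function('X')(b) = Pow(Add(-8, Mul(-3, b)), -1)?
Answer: Rational(-58, 13) ≈ -4.4615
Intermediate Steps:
Add(-9, Mul(59, Function('X')(-7))) = Add(-9, Mul(59, Mul(-1, Pow(Add(8, Mul(3, -7)), -1)))) = Add(-9, Mul(59, Mul(-1, Pow(Add(8, -21), -1)))) = Add(-9, Mul(59, Mul(-1, Pow(-13, -1)))) = Add(-9, Mul(59, Mul(-1, Rational(-1, 13)))) = Add(-9, Mul(59, Rational(1, 13))) = Add(-9, Rational(59, 13)) = Rational(-58, 13)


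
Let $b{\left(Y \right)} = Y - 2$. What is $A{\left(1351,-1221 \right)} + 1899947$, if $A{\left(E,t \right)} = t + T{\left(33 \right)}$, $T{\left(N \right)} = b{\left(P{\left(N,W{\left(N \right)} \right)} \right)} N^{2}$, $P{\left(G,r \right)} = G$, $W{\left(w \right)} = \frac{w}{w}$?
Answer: $1932485$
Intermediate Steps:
$W{\left(w \right)} = 1$
$b{\left(Y \right)} = -2 + Y$
$T{\left(N \right)} = N^{2} \left(-2 + N\right)$ ($T{\left(N \right)} = \left(-2 + N\right) N^{2} = N^{2} \left(-2 + N\right)$)
$A{\left(E,t \right)} = 33759 + t$ ($A{\left(E,t \right)} = t + 33^{2} \left(-2 + 33\right) = t + 1089 \cdot 31 = t + 33759 = 33759 + t$)
$A{\left(1351,-1221 \right)} + 1899947 = \left(33759 - 1221\right) + 1899947 = 32538 + 1899947 = 1932485$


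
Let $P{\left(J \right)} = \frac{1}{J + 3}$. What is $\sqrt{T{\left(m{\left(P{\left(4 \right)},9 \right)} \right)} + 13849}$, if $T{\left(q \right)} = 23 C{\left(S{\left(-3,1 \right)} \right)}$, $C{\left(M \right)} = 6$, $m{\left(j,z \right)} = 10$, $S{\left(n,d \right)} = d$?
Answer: $\sqrt{13987} \approx 118.27$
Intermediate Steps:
$P{\left(J \right)} = \frac{1}{3 + J}$
$T{\left(q \right)} = 138$ ($T{\left(q \right)} = 23 \cdot 6 = 138$)
$\sqrt{T{\left(m{\left(P{\left(4 \right)},9 \right)} \right)} + 13849} = \sqrt{138 + 13849} = \sqrt{13987}$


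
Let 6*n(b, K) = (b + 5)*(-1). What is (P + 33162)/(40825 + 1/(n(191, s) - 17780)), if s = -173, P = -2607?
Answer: 1632798090/2181606347 ≈ 0.74844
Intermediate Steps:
n(b, K) = -5/6 - b/6 (n(b, K) = ((b + 5)*(-1))/6 = ((5 + b)*(-1))/6 = (-5 - b)/6 = -5/6 - b/6)
(P + 33162)/(40825 + 1/(n(191, s) - 17780)) = (-2607 + 33162)/(40825 + 1/((-5/6 - 1/6*191) - 17780)) = 30555/(40825 + 1/((-5/6 - 191/6) - 17780)) = 30555/(40825 + 1/(-98/3 - 17780)) = 30555/(40825 + 1/(-53438/3)) = 30555/(40825 - 3/53438) = 30555/(2181606347/53438) = 30555*(53438/2181606347) = 1632798090/2181606347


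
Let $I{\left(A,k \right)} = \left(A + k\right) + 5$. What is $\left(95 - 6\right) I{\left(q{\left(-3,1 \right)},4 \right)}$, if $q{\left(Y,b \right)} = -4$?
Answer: $445$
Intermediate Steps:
$I{\left(A,k \right)} = 5 + A + k$
$\left(95 - 6\right) I{\left(q{\left(-3,1 \right)},4 \right)} = \left(95 - 6\right) \left(5 - 4 + 4\right) = \left(95 - 6\right) 5 = 89 \cdot 5 = 445$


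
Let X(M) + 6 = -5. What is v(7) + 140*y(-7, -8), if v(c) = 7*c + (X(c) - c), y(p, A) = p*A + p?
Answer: 6891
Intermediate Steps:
X(M) = -11 (X(M) = -6 - 5 = -11)
y(p, A) = p + A*p (y(p, A) = A*p + p = p + A*p)
v(c) = -11 + 6*c (v(c) = 7*c + (-11 - c) = -11 + 6*c)
v(7) + 140*y(-7, -8) = (-11 + 6*7) + 140*(-7*(1 - 8)) = (-11 + 42) + 140*(-7*(-7)) = 31 + 140*49 = 31 + 6860 = 6891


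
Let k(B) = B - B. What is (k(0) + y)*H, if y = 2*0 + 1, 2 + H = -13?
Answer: -15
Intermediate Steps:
k(B) = 0
H = -15 (H = -2 - 13 = -15)
y = 1 (y = 0 + 1 = 1)
(k(0) + y)*H = (0 + 1)*(-15) = 1*(-15) = -15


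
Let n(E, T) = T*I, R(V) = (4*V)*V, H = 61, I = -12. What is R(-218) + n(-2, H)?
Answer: 189364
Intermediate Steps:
R(V) = 4*V²
n(E, T) = -12*T (n(E, T) = T*(-12) = -12*T)
R(-218) + n(-2, H) = 4*(-218)² - 12*61 = 4*47524 - 732 = 190096 - 732 = 189364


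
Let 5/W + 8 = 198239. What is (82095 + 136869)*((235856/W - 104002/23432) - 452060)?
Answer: 29984001709294488711/14645 ≈ 2.0474e+15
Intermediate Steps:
W = 5/198231 (W = 5/(-8 + 198239) = 5/198231 ≈ 2.5223e-5)
(82095 + 136869)*((235856/W - 104002/23432) - 452060) = (82095 + 136869)*((235856/(5/198231) - 104002/23432) - 452060) = 218964*((235856*(198231/5) - 104002*1/23432) - 452060) = 218964*((46753970736/5 - 52001/11716) - 452060) = 218964*(547769520882971/58580 - 452060) = 218964*(547743039208171/58580) = 29984001709294488711/14645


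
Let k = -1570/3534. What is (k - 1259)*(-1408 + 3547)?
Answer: -51185074/19 ≈ -2.6940e+6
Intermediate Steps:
k = -785/1767 (k = -1570*1/3534 = -785/1767 ≈ -0.44426)
(k - 1259)*(-1408 + 3547) = (-785/1767 - 1259)*(-1408 + 3547) = -2225438/1767*2139 = -51185074/19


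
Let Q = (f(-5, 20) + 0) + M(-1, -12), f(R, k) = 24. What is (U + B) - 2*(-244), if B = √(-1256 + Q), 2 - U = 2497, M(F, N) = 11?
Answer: -2007 + I*√1221 ≈ -2007.0 + 34.943*I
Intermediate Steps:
Q = 35 (Q = (24 + 0) + 11 = 24 + 11 = 35)
U = -2495 (U = 2 - 1*2497 = 2 - 2497 = -2495)
B = I*√1221 (B = √(-1256 + 35) = √(-1221) = I*√1221 ≈ 34.943*I)
(U + B) - 2*(-244) = (-2495 + I*√1221) - 2*(-244) = (-2495 + I*√1221) + 488 = -2007 + I*√1221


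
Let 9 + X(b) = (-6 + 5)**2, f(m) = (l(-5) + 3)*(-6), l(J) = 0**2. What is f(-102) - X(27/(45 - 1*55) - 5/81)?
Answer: -10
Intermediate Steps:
l(J) = 0
f(m) = -18 (f(m) = (0 + 3)*(-6) = 3*(-6) = -18)
X(b) = -8 (X(b) = -9 + (-6 + 5)**2 = -9 + (-1)**2 = -9 + 1 = -8)
f(-102) - X(27/(45 - 1*55) - 5/81) = -18 - 1*(-8) = -18 + 8 = -10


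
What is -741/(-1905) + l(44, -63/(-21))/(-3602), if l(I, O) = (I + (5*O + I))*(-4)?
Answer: 575657/1143635 ≈ 0.50336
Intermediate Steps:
l(I, O) = -20*O - 8*I (l(I, O) = (I + (I + 5*O))*(-4) = (2*I + 5*O)*(-4) = -20*O - 8*I)
-741/(-1905) + l(44, -63/(-21))/(-3602) = -741/(-1905) + (-(-1260)/(-21) - 8*44)/(-3602) = -741*(-1/1905) + (-(-1260)*(-1)/21 - 352)*(-1/3602) = 247/635 + (-20*3 - 352)*(-1/3602) = 247/635 + (-60 - 352)*(-1/3602) = 247/635 - 412*(-1/3602) = 247/635 + 206/1801 = 575657/1143635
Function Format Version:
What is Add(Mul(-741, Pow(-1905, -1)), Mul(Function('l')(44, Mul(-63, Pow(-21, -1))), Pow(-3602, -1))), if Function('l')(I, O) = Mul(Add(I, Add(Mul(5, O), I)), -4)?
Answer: Rational(575657, 1143635) ≈ 0.50336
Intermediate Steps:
Function('l')(I, O) = Add(Mul(-20, O), Mul(-8, I)) (Function('l')(I, O) = Mul(Add(I, Add(I, Mul(5, O))), -4) = Mul(Add(Mul(2, I), Mul(5, O)), -4) = Add(Mul(-20, O), Mul(-8, I)))
Add(Mul(-741, Pow(-1905, -1)), Mul(Function('l')(44, Mul(-63, Pow(-21, -1))), Pow(-3602, -1))) = Add(Mul(-741, Pow(-1905, -1)), Mul(Add(Mul(-20, Mul(-63, Pow(-21, -1))), Mul(-8, 44)), Pow(-3602, -1))) = Add(Mul(-741, Rational(-1, 1905)), Mul(Add(Mul(-20, Mul(-63, Rational(-1, 21))), -352), Rational(-1, 3602))) = Add(Rational(247, 635), Mul(Add(Mul(-20, 3), -352), Rational(-1, 3602))) = Add(Rational(247, 635), Mul(Add(-60, -352), Rational(-1, 3602))) = Add(Rational(247, 635), Mul(-412, Rational(-1, 3602))) = Add(Rational(247, 635), Rational(206, 1801)) = Rational(575657, 1143635)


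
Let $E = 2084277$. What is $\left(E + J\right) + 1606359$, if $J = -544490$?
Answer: $3146146$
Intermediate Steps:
$\left(E + J\right) + 1606359 = \left(2084277 - 544490\right) + 1606359 = 1539787 + 1606359 = 3146146$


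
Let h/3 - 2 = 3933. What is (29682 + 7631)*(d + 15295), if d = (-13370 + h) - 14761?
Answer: -38469703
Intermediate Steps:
h = 11805 (h = 6 + 3*3933 = 6 + 11799 = 11805)
d = -16326 (d = (-13370 + 11805) - 14761 = -1565 - 14761 = -16326)
(29682 + 7631)*(d + 15295) = (29682 + 7631)*(-16326 + 15295) = 37313*(-1031) = -38469703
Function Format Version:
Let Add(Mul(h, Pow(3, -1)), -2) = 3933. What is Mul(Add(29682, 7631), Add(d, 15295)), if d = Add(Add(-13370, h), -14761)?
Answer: -38469703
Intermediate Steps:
h = 11805 (h = Add(6, Mul(3, 3933)) = Add(6, 11799) = 11805)
d = -16326 (d = Add(Add(-13370, 11805), -14761) = Add(-1565, -14761) = -16326)
Mul(Add(29682, 7631), Add(d, 15295)) = Mul(Add(29682, 7631), Add(-16326, 15295)) = Mul(37313, -1031) = -38469703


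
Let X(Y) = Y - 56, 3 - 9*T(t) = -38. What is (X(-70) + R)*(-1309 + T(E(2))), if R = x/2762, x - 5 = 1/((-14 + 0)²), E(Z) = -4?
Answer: 22243833765/135338 ≈ 1.6436e+5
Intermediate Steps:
T(t) = 41/9 (T(t) = ⅓ - ⅑*(-38) = ⅓ + 38/9 = 41/9)
x = 981/196 (x = 5 + 1/((-14 + 0)²) = 5 + 1/((-14)²) = 5 + 1/196 = 981/196 ≈ 5.0051)
X(Y) = -56 + Y
R = 981/541352 (R = (981/196)/2762 = (981/196)*(1/2762) = 981/541352 ≈ 0.0018121)
(X(-70) + R)*(-1309 + T(E(2))) = ((-56 - 70) + 981/541352)*(-1309 + 41/9) = (-126 + 981/541352)*(-11740/9) = -68209371/541352*(-11740/9) = 22243833765/135338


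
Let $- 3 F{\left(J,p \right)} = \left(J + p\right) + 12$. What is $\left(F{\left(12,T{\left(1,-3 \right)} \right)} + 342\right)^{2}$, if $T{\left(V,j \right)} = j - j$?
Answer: $111556$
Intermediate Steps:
$T{\left(V,j \right)} = 0$
$F{\left(J,p \right)} = -4 - \frac{J}{3} - \frac{p}{3}$ ($F{\left(J,p \right)} = - \frac{\left(J + p\right) + 12}{3} = - \frac{12 + J + p}{3} = -4 - \frac{J}{3} - \frac{p}{3}$)
$\left(F{\left(12,T{\left(1,-3 \right)} \right)} + 342\right)^{2} = \left(\left(-4 - 4 - 0\right) + 342\right)^{2} = \left(\left(-4 - 4 + 0\right) + 342\right)^{2} = \left(-8 + 342\right)^{2} = 334^{2} = 111556$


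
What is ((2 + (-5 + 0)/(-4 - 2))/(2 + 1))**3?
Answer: 4913/5832 ≈ 0.84242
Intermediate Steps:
((2 + (-5 + 0)/(-4 - 2))/(2 + 1))**3 = ((2 - 5/(-6))/3)**3 = ((2 - 5*(-1/6))*(1/3))**3 = ((2 + 5/6)*(1/3))**3 = ((17/6)*(1/3))**3 = (17/18)**3 = 4913/5832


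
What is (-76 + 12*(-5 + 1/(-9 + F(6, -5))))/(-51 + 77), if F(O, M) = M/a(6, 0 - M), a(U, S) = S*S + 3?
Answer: -17644/3341 ≈ -5.2811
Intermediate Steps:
a(U, S) = 3 + S**2 (a(U, S) = S**2 + 3 = 3 + S**2)
F(O, M) = M/(3 + M**2) (F(O, M) = M/(3 + (0 - M)**2) = M/(3 + (-M)**2) = M/(3 + M**2))
(-76 + 12*(-5 + 1/(-9 + F(6, -5))))/(-51 + 77) = (-76 + 12*(-5 + 1/(-9 - 5/(3 + (-5)**2))))/(-51 + 77) = (-76 + 12*(-5 + 1/(-9 - 5/(3 + 25))))/26 = (-76 + 12*(-5 + 1/(-9 - 5/28)))*(1/26) = (-76 + 12*(-5 + 1/(-257/28)))*(1/26) = (-76 + 12*(-5 - 28/257))*(1/26) = (-76 + 12*(-1313/257))*(1/26) = (-76 - 15756/257)*(1/26) = -35288/257*1/26 = -17644/3341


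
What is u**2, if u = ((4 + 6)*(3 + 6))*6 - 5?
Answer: 286225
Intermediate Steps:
u = 535 (u = (10*9)*6 - 5 = 90*6 - 5 = 540 - 5 = 535)
u**2 = 535**2 = 286225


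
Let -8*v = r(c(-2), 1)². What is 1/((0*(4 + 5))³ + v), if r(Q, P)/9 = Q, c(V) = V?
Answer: -2/81 ≈ -0.024691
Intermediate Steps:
r(Q, P) = 9*Q
v = -81/2 (v = -(9*(-2))²/8 = -⅛*(-18)² = -⅛*324 = -81/2 ≈ -40.500)
1/((0*(4 + 5))³ + v) = 1/((0*(4 + 5))³ - 81/2) = 1/((0*9)³ - 81/2) = 1/(0³ - 81/2) = 1/(0 - 81/2) = 1/(-81/2) = -2/81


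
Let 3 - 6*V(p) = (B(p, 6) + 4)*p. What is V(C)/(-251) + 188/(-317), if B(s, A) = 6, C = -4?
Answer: -296759/477402 ≈ -0.62161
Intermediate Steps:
V(p) = 1/2 - 5*p/3 (V(p) = 1/2 - (6 + 4)*p/6 = 1/2 - 5*p/3)
V(C)/(-251) + 188/(-317) = (1/2 - 5/3*(-4))/(-251) + 188/(-317) = (1/2 + 20/3)*(-1/251) + 188*(-1/317) = (43/6)*(-1/251) - 188/317 = -43/1506 - 188/317 = -296759/477402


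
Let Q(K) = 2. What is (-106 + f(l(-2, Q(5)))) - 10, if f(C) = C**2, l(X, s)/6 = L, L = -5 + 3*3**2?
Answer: 17308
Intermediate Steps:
L = 22 (L = -5 + 3*9 = -5 + 27 = 22)
l(X, s) = 132 (l(X, s) = 6*22 = 132)
(-106 + f(l(-2, Q(5)))) - 10 = (-106 + 132**2) - 10 = (-106 + 17424) - 10 = 17318 - 10 = 17308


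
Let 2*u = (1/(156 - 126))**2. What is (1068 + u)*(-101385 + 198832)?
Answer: 187332210247/1800 ≈ 1.0407e+8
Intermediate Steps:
u = 1/1800 (u = (1/(156 - 126))**2/2 = (1/30)**2/2 = (1/2)*(1/900) = 1/1800 ≈ 0.00055556)
(1068 + u)*(-101385 + 198832) = (1068 + 1/1800)*(-101385 + 198832) = (1922401/1800)*97447 = 187332210247/1800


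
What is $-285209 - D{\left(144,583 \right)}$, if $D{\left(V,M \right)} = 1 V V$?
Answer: $-305945$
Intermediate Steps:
$D{\left(V,M \right)} = V^{2}$ ($D{\left(V,M \right)} = V V = V^{2}$)
$-285209 - D{\left(144,583 \right)} = -285209 - 144^{2} = -285209 - 20736 = -305945$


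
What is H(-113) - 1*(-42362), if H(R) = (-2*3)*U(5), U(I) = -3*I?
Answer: 42452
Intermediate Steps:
H(R) = 90 (H(R) = (-2*3)*(-3*5) = -6*(-15) = 90)
H(-113) - 1*(-42362) = 90 - 1*(-42362) = 90 + 42362 = 42452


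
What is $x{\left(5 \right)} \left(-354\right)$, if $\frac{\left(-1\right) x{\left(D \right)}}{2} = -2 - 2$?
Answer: $-2832$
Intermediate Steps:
$x{\left(D \right)} = 8$ ($x{\left(D \right)} = - 2 \left(-2 - 2\right) = \left(-2\right) \left(-4\right) = 8$)
$x{\left(5 \right)} \left(-354\right) = 8 \left(-354\right) = -2832$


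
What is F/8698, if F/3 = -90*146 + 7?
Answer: -39399/8698 ≈ -4.5297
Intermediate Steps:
F = -39399 (F = 3*(-90*146 + 7) = 3*(-13140 + 7) = 3*(-13133) = -39399)
F/8698 = -39399/8698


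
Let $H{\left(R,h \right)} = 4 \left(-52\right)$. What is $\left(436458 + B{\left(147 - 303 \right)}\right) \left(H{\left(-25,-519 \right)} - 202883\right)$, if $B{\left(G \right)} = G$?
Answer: $-88609009482$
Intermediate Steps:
$H{\left(R,h \right)} = -208$
$\left(436458 + B{\left(147 - 303 \right)}\right) \left(H{\left(-25,-519 \right)} - 202883\right) = \left(436458 + \left(147 - 303\right)\right) \left(-208 - 202883\right) = \left(436458 + \left(147 - 303\right)\right) \left(-203091\right) = \left(436458 - 156\right) \left(-203091\right) = 436302 \left(-203091\right) = -88609009482$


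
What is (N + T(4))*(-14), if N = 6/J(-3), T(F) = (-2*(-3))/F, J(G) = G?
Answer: 7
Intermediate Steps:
T(F) = 6/F
N = -2 (N = 6/(-3) = 6*(-⅓) = -2)
(N + T(4))*(-14) = (-2 + 6/4)*(-14) = (-2 + 6*(¼))*(-14) = (-2 + 3/2)*(-14) = -½*(-14) = 7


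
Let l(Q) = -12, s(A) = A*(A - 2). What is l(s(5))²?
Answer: 144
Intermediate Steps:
s(A) = A*(-2 + A)
l(s(5))² = (-12)² = 144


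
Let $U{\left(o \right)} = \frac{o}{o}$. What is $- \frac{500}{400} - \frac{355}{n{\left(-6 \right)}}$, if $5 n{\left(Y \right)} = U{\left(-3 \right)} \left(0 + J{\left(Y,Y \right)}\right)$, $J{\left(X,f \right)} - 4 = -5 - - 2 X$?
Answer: $\frac{7035}{52} \approx 135.29$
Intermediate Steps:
$J{\left(X,f \right)} = -1 + 2 X$ ($J{\left(X,f \right)} = 4 - \left(5 - 2 X\right) = 4 + \left(-5 + 2 X\right) = -1 + 2 X$)
$U{\left(o \right)} = 1$
$n{\left(Y \right)} = - \frac{1}{5} + \frac{2 Y}{5}$ ($n{\left(Y \right)} = \frac{1 \left(0 + \left(-1 + 2 Y\right)\right)}{5} = \frac{1 \left(-1 + 2 Y\right)}{5} = \frac{-1 + 2 Y}{5} = - \frac{1}{5} + \frac{2 Y}{5}$)
$- \frac{500}{400} - \frac{355}{n{\left(-6 \right)}} = - \frac{500}{400} - \frac{355}{- \frac{1}{5} + \frac{2}{5} \left(-6\right)} = \left(-500\right) \frac{1}{400} - \frac{355}{- \frac{1}{5} - \frac{12}{5}} = - \frac{5}{4} - \frac{355}{- \frac{13}{5}} = - \frac{5}{4} - - \frac{1775}{13} = - \frac{5}{4} + \frac{1775}{13} = \frac{7035}{52}$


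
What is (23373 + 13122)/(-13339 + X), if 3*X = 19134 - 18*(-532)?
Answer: -36495/3769 ≈ -9.6829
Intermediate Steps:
X = 9570 (X = (19134 - 18*(-532))/3 = (19134 + 9576)/3 = (1/3)*28710 = 9570)
(23373 + 13122)/(-13339 + X) = (23373 + 13122)/(-13339 + 9570) = 36495/(-3769) = 36495*(-1/3769) = -36495/3769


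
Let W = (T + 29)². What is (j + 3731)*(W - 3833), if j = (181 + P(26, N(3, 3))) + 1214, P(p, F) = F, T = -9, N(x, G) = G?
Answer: -17607857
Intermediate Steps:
j = 1398 (j = (181 + 3) + 1214 = 184 + 1214 = 1398)
W = 400 (W = (-9 + 29)² = 20² = 400)
(j + 3731)*(W - 3833) = (1398 + 3731)*(400 - 3833) = 5129*(-3433) = -17607857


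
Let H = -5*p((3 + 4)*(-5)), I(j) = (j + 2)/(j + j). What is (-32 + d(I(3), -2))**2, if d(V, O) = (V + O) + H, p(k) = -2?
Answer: 19321/36 ≈ 536.69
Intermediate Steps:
I(j) = (2 + j)/(2*j) (I(j) = (2 + j)/((2*j)) = (2 + j)*(1/(2*j)) = (2 + j)/(2*j))
H = 10 (H = -5*(-2) = 10)
d(V, O) = 10 + O + V (d(V, O) = (V + O) + 10 = (O + V) + 10 = 10 + O + V)
(-32 + d(I(3), -2))**2 = (-32 + (10 - 2 + (1/2)*(2 + 3)/3))**2 = (-32 + (10 - 2 + (1/2)*(1/3)*5))**2 = (-32 + (10 - 2 + 5/6))**2 = (-32 + 53/6)**2 = (-139/6)**2 = 19321/36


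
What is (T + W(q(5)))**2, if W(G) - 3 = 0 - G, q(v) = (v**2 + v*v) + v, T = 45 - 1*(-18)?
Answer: 121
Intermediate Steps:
T = 63 (T = 45 + 18 = 63)
q(v) = v + 2*v**2 (q(v) = (v**2 + v**2) + v = 2*v**2 + v = v + 2*v**2)
W(G) = 3 - G (W(G) = 3 + (0 - G) = 3 - G)
(T + W(q(5)))**2 = (63 + (3 - 5*(1 + 2*5)))**2 = (63 + (3 - 5*(1 + 10)))**2 = (63 + (3 - 5*11))**2 = (63 + (3 - 1*55))**2 = (63 + (3 - 55))**2 = (63 - 52)**2 = 11**2 = 121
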